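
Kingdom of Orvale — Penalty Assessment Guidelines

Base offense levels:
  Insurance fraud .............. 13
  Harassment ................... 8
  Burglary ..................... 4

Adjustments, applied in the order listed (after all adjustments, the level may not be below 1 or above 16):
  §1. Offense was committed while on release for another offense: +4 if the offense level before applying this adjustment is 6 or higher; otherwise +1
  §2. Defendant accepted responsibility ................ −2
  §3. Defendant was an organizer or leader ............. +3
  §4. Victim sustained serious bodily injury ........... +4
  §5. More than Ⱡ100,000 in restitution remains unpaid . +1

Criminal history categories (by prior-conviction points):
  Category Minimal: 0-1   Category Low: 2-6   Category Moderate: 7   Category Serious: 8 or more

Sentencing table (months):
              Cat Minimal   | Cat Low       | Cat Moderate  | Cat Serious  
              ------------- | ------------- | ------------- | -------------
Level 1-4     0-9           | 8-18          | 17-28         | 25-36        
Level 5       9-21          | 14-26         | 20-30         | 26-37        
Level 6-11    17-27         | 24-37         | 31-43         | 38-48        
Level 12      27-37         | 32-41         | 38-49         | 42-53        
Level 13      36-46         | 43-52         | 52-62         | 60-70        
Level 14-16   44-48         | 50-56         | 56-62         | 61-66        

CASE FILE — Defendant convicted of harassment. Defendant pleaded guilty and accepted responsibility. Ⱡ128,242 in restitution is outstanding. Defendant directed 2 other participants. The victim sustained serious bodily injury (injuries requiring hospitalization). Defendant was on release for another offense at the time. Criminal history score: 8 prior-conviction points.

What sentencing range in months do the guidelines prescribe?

61-66 months

Base offense level for harassment: 8.
§1 applies (level before this adjustment is 8 ≥ 6, so +4): 8 + 4 = 12.
§2 applies: 12 − 2 = 10.
§3 applies: 10 + 3 = 13.
§4 applies: 13 + 4 = 17.
§5 applies: 17 + 1 = 18.
Level 18 exceeds the maximum of 16; capped at 16.
Final offense level: 16.
Criminal history: 8 prior points → Category Serious (8+).
Level 16 falls in the 14-16 band.
Grid: Level 14-16 × Category Serious = 61-66 months.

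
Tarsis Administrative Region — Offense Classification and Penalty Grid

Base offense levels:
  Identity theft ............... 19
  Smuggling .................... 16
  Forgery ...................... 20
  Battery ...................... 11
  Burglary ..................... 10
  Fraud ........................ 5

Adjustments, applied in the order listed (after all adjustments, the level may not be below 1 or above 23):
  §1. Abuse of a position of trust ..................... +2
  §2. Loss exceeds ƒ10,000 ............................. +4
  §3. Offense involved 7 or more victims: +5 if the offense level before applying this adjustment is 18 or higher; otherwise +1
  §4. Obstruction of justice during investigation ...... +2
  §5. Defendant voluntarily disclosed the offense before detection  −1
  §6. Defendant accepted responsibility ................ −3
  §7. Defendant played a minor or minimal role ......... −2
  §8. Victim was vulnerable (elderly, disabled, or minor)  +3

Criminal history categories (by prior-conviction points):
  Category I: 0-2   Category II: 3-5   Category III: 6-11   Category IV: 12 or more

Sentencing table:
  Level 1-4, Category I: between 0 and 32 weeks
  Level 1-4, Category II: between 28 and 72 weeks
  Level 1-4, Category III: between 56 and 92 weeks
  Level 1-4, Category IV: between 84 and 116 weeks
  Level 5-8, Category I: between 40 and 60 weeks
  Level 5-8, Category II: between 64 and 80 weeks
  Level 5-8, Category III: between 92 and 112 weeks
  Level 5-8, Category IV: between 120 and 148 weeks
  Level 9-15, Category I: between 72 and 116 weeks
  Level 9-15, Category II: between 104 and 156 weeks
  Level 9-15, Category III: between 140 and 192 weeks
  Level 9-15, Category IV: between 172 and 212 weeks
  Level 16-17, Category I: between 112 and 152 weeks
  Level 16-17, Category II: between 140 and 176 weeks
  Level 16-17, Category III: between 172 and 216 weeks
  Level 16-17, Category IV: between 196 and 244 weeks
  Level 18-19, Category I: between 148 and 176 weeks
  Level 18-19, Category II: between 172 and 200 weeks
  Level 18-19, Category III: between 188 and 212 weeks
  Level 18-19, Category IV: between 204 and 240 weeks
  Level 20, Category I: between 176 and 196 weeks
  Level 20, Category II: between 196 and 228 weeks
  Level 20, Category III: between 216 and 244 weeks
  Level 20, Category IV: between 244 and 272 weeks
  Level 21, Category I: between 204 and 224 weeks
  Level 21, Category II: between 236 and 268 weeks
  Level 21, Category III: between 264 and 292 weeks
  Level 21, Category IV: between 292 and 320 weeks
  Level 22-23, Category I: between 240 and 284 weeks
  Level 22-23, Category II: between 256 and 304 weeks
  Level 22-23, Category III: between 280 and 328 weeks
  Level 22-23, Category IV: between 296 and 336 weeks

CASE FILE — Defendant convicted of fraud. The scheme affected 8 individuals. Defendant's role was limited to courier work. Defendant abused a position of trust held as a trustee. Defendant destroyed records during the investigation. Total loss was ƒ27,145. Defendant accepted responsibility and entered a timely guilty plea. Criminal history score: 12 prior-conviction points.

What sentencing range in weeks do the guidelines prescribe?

Base offense level for fraud: 5.
§1 applies: 5 + 2 = 7.
§2 applies: 7 + 4 = 11.
§3 applies (level before this adjustment is 11 < 18, so +1): 11 + 1 = 12.
§4 applies: 12 + 2 = 14.
§5 does not apply.
§6 applies: 14 − 3 = 11.
§7 applies: 11 − 2 = 9.
§8 does not apply.
Final offense level: 9.
Criminal history: 12 prior points → Category IV (12+).
Level 9 falls in the 9-15 band.
Grid: Level 9-15 × Category IV = 172-212 weeks.

172-212 weeks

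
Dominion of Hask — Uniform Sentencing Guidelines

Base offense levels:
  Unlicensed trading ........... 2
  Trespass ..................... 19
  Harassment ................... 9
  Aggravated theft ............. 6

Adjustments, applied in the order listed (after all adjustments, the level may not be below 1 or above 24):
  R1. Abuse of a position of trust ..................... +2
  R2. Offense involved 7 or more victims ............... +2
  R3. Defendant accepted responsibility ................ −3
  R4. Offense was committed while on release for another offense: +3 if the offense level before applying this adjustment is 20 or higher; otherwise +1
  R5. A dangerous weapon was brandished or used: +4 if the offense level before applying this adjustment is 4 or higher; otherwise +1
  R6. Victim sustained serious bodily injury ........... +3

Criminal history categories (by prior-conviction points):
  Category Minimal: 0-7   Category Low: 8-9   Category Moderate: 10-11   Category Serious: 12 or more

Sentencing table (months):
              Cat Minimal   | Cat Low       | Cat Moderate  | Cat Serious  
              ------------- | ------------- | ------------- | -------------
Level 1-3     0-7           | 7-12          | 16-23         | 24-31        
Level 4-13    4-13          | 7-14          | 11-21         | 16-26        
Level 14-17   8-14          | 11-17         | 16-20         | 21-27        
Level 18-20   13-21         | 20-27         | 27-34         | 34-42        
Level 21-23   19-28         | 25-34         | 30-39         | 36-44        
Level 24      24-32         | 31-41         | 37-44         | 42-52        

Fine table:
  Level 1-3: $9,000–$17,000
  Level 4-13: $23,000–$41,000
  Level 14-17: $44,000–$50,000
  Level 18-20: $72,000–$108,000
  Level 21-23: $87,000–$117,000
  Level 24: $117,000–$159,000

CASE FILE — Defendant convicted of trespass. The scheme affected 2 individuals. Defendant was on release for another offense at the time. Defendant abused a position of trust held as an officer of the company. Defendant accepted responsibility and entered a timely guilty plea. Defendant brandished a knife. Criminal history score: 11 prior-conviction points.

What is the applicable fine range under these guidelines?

$87,000–$117,000

Base offense level for trespass: 19.
R1 applies: 19 + 2 = 21.
R2 does not apply.
R3 applies: 21 − 3 = 18.
R4 applies (level before this adjustment is 18 < 20, so +1): 18 + 1 = 19.
R5 applies (level before this adjustment is 19 ≥ 4, so +4): 19 + 4 = 23.
R6 does not apply.
Final offense level: 23.
Level 23 falls in the 21-23 band.
Fine table: Level 21-23 → $87,000–$117,000.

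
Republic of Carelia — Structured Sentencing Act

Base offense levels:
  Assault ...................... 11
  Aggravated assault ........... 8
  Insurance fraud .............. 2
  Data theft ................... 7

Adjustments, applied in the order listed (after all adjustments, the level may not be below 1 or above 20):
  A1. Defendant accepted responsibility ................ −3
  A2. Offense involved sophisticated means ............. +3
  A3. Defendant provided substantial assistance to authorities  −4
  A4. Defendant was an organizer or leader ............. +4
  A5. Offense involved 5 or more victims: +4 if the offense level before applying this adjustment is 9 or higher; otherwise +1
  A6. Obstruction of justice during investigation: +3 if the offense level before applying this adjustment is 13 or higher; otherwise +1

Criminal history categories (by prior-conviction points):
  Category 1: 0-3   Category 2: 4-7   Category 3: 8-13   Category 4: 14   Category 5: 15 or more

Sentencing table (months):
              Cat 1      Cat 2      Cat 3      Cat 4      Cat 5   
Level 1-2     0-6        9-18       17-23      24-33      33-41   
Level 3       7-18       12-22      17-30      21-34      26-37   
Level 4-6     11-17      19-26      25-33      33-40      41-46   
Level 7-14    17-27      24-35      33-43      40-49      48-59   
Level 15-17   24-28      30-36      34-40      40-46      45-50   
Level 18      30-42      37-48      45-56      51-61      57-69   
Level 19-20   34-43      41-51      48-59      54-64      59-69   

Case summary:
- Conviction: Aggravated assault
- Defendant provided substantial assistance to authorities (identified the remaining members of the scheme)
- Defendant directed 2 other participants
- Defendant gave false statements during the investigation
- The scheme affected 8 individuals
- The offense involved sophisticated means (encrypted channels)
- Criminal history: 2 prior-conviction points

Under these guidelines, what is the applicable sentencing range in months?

30-42 months

Base offense level for aggravated assault: 8.
A2 applies: 8 + 3 = 11.
A3 applies: 11 − 4 = 7.
A4 applies: 7 + 4 = 11.
A5 applies (level before this adjustment is 11 ≥ 9, so +4): 11 + 4 = 15.
A6 applies (level before this adjustment is 15 ≥ 13, so +3): 15 + 3 = 18.
Final offense level: 18.
Criminal history: 2 prior points → Category 1 (0-3).
Level 18 falls in the 18 band.
Grid: Level 18 × Category 1 = 30-42 months.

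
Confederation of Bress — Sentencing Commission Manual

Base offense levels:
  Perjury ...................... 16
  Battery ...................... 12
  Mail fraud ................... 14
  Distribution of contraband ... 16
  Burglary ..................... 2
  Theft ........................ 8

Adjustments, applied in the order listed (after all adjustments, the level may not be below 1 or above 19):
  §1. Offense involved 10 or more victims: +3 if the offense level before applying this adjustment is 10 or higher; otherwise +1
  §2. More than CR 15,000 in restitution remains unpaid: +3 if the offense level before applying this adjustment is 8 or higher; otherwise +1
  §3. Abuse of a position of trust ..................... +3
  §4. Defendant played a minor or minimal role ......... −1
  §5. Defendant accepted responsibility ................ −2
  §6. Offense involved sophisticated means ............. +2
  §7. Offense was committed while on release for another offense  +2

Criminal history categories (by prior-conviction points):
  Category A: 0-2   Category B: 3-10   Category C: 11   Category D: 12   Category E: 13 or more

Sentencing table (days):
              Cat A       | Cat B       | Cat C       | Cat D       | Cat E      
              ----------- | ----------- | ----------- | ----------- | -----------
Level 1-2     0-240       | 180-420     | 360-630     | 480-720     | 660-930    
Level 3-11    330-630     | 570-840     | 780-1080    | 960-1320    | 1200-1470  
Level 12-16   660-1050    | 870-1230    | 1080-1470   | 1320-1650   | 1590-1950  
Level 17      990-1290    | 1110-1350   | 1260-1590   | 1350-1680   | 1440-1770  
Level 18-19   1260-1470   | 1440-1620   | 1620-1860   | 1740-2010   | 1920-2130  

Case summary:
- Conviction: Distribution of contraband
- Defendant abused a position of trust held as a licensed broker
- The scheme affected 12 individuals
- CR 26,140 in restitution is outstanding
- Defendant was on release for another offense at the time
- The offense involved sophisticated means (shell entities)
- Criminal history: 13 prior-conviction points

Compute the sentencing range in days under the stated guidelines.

Base offense level for distribution of contraband: 16.
§1 applies (level before this adjustment is 16 ≥ 10, so +3): 16 + 3 = 19.
§2 applies (level before this adjustment is 19 ≥ 8, so +3): 19 + 3 = 22.
§3 applies: 22 + 3 = 25.
§4 does not apply.
§6 applies: 25 + 2 = 27.
§7 applies: 27 + 2 = 29.
Level 29 exceeds the maximum of 19; capped at 19.
Final offense level: 19.
Criminal history: 13 prior points → Category E (13+).
Level 19 falls in the 18-19 band.
Grid: Level 18-19 × Category E = 1920-2130 days.

1920-2130 days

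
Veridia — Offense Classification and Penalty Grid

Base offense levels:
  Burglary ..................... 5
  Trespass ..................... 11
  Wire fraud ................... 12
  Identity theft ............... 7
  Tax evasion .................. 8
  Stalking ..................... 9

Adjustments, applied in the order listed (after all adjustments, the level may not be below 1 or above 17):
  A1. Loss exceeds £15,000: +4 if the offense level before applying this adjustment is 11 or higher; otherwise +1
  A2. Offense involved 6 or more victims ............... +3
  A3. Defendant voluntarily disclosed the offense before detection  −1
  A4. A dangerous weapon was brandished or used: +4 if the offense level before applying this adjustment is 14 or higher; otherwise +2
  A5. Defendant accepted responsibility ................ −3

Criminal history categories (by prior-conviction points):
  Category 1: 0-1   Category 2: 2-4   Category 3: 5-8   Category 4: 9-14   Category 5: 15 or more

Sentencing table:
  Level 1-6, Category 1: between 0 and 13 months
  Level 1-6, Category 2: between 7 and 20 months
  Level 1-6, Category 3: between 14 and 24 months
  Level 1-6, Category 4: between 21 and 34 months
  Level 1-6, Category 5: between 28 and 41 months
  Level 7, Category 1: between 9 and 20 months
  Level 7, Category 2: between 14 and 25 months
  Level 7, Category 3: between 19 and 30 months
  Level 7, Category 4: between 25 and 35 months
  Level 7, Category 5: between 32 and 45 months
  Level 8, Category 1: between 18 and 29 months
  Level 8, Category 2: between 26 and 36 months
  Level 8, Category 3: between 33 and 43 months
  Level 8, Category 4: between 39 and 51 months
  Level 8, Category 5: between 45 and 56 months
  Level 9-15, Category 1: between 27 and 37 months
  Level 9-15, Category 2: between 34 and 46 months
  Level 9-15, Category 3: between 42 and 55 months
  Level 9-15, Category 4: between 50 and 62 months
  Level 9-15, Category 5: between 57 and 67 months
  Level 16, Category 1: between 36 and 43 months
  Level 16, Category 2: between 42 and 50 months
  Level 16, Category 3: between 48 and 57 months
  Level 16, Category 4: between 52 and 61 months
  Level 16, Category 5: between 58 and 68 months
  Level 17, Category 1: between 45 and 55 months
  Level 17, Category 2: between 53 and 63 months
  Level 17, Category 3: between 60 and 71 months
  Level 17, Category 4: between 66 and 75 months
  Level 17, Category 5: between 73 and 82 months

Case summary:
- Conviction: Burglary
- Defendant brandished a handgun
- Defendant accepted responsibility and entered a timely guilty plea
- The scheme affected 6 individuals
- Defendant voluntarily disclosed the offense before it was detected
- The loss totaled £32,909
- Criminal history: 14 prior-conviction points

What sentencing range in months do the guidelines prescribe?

Base offense level for burglary: 5.
A1 applies (level before this adjustment is 5 < 11, so +1): 5 + 1 = 6.
A2 applies: 6 + 3 = 9.
A3 applies: 9 − 1 = 8.
A4 applies (level before this adjustment is 8 < 14, so +2): 8 + 2 = 10.
A5 applies: 10 − 3 = 7.
Final offense level: 7.
Criminal history: 14 prior points → Category 4 (9-14).
Level 7 falls in the 7 band.
Grid: Level 7 × Category 4 = 25-35 months.

25-35 months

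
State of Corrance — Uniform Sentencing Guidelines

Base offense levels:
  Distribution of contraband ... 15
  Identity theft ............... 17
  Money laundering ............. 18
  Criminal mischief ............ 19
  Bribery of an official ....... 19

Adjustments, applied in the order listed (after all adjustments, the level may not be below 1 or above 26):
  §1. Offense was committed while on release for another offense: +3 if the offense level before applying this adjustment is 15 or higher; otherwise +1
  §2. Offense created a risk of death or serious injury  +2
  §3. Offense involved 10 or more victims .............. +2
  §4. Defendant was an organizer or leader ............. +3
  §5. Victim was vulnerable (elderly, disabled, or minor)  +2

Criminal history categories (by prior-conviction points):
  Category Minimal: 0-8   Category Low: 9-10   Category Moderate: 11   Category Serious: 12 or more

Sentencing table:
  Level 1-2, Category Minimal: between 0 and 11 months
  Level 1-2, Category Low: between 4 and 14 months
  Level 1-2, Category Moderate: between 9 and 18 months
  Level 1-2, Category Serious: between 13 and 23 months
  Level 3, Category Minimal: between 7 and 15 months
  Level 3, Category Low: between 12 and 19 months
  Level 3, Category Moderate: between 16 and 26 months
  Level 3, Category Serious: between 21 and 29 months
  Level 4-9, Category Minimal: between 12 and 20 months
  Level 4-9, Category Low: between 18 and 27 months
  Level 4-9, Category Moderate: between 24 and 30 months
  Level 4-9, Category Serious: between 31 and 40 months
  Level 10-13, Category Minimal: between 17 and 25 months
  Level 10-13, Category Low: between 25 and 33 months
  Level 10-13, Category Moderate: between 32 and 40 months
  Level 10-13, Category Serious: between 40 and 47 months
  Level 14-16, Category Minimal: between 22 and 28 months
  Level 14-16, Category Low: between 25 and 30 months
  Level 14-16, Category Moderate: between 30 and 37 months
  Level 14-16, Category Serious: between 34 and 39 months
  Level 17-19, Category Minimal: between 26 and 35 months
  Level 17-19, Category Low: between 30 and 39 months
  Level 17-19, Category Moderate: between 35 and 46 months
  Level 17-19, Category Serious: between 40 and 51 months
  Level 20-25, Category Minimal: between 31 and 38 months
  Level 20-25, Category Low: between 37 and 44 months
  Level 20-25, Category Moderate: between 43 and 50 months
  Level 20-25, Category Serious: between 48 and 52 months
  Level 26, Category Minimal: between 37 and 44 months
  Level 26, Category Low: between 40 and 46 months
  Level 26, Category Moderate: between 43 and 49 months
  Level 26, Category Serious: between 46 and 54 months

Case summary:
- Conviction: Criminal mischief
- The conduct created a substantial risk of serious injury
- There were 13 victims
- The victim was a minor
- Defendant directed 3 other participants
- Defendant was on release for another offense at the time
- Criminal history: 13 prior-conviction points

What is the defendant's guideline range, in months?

Base offense level for criminal mischief: 19.
§1 applies (level before this adjustment is 19 ≥ 15, so +3): 19 + 3 = 22.
§2 applies: 22 + 2 = 24.
§3 applies: 24 + 2 = 26.
§4 applies: 26 + 3 = 29.
§5 applies: 29 + 2 = 31.
Level 31 exceeds the maximum of 26; capped at 26.
Final offense level: 26.
Criminal history: 13 prior points → Category Serious (12+).
Level 26 falls in the 26 band.
Grid: Level 26 × Category Serious = 46-54 months.

46-54 months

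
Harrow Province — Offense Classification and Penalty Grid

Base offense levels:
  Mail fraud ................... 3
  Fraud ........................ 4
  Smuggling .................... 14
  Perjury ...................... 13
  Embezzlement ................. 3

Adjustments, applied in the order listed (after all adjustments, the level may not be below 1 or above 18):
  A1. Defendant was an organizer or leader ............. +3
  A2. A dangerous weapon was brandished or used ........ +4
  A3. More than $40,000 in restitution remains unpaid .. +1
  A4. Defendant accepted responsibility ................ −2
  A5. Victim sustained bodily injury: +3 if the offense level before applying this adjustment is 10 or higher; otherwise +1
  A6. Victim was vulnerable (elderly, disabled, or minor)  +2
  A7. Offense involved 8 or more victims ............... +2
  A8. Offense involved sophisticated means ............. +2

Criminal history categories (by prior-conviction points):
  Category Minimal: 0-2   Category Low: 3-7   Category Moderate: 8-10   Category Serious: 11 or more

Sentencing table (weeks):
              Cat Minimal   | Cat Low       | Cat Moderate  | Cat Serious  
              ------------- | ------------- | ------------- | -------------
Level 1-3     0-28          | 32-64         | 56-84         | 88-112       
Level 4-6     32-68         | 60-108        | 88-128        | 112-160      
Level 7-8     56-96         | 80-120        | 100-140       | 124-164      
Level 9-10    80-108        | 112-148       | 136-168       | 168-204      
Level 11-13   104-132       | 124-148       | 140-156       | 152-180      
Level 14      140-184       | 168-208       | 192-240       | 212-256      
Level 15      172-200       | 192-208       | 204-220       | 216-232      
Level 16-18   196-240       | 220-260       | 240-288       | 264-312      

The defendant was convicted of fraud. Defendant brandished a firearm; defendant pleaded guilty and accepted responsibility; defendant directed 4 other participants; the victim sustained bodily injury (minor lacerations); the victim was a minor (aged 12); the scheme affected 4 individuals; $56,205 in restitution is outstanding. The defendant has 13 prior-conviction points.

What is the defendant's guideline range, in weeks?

216-232 weeks

Base offense level for fraud: 4.
A1 applies: 4 + 3 = 7.
A2 applies: 7 + 4 = 11.
A3 applies: 11 + 1 = 12.
A4 applies: 12 − 2 = 10.
A5 applies (level before this adjustment is 10 ≥ 10, so +3): 10 + 3 = 13.
A6 applies: 13 + 2 = 15.
A8 does not apply.
Final offense level: 15.
Criminal history: 13 prior points → Category Serious (11+).
Level 15 falls in the 15 band.
Grid: Level 15 × Category Serious = 216-232 weeks.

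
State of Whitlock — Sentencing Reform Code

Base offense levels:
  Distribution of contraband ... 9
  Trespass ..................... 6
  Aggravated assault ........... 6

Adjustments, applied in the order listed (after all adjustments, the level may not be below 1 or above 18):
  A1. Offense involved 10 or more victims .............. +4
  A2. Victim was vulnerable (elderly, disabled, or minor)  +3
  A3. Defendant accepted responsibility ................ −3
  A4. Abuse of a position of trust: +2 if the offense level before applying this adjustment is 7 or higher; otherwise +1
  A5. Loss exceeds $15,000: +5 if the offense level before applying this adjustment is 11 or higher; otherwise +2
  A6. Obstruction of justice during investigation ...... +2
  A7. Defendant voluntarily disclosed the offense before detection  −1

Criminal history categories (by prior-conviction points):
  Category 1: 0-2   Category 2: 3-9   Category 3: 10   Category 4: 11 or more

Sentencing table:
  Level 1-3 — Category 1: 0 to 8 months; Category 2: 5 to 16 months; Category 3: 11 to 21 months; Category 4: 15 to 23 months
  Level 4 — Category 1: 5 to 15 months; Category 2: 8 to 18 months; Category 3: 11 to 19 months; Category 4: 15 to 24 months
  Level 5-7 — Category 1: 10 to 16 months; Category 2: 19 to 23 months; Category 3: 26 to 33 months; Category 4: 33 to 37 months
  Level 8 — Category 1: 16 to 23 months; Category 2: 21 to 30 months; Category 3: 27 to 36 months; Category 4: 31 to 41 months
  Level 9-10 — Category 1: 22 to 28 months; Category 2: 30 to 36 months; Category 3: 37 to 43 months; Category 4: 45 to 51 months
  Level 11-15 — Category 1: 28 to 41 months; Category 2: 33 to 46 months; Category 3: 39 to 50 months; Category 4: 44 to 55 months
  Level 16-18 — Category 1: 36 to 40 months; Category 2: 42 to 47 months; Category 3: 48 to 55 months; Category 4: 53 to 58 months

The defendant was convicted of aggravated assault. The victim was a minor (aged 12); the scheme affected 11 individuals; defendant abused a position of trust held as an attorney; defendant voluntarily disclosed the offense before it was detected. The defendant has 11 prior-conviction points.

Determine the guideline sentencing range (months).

44-55 months

Base offense level for aggravated assault: 6.
A1 applies: 6 + 4 = 10.
A2 applies: 10 + 3 = 13.
A4 applies (level before this adjustment is 13 ≥ 7, so +2): 13 + 2 = 15.
A7 applies: 15 − 1 = 14.
Final offense level: 14.
Criminal history: 11 prior points → Category 4 (11+).
Level 14 falls in the 11-15 band.
Grid: Level 11-15 × Category 4 = 44-55 months.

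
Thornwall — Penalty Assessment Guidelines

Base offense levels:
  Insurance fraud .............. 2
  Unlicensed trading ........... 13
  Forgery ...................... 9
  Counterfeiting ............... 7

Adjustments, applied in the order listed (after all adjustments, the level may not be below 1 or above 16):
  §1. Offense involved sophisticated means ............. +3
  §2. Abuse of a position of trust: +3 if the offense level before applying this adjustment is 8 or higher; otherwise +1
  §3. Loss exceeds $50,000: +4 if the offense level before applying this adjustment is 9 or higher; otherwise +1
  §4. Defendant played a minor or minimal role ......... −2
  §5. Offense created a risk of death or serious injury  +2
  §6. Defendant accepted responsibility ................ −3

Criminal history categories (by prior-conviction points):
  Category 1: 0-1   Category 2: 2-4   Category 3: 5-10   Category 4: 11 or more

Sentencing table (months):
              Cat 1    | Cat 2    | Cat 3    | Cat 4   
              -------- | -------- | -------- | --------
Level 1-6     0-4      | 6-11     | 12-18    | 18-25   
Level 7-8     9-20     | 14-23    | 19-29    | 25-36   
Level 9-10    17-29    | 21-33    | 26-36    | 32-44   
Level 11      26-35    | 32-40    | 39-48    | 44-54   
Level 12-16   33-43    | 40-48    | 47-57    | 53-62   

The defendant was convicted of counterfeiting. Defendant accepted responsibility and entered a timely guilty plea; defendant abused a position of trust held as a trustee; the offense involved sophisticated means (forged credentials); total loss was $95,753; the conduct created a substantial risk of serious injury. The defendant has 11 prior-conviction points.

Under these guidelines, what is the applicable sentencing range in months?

53-62 months

Base offense level for counterfeiting: 7.
§1 applies: 7 + 3 = 10.
§2 applies (level before this adjustment is 10 ≥ 8, so +3): 10 + 3 = 13.
§3 applies (level before this adjustment is 13 ≥ 9, so +4): 13 + 4 = 17.
§4 does not apply.
§5 applies: 17 + 2 = 19.
§6 applies: 19 − 3 = 16.
Final offense level: 16.
Criminal history: 11 prior points → Category 4 (11+).
Level 16 falls in the 12-16 band.
Grid: Level 12-16 × Category 4 = 53-62 months.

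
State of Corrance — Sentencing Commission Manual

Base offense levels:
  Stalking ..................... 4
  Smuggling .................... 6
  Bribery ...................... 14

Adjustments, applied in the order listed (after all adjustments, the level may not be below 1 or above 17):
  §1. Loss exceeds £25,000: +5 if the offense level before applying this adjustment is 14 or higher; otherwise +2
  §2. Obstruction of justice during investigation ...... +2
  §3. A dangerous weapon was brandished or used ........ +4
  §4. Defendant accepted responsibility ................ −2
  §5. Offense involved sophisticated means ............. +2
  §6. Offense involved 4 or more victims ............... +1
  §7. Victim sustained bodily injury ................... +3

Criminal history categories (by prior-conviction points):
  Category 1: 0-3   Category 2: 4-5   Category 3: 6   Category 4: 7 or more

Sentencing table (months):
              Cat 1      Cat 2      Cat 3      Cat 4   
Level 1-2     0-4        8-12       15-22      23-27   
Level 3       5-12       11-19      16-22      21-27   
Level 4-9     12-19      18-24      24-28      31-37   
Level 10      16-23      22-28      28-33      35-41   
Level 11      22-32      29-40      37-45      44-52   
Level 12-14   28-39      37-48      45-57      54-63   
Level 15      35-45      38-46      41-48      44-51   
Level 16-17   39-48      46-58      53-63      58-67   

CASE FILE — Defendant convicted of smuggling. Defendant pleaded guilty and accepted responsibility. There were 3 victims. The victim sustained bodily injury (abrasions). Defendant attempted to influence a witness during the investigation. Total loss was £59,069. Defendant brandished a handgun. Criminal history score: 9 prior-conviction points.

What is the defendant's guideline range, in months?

44-51 months

Base offense level for smuggling: 6.
§1 applies (level before this adjustment is 6 < 14, so +2): 6 + 2 = 8.
§2 applies: 8 + 2 = 10.
§3 applies: 10 + 4 = 14.
§4 applies: 14 − 2 = 12.
§5 does not apply.
§7 applies: 12 + 3 = 15.
Final offense level: 15.
Criminal history: 9 prior points → Category 4 (7+).
Level 15 falls in the 15 band.
Grid: Level 15 × Category 4 = 44-51 months.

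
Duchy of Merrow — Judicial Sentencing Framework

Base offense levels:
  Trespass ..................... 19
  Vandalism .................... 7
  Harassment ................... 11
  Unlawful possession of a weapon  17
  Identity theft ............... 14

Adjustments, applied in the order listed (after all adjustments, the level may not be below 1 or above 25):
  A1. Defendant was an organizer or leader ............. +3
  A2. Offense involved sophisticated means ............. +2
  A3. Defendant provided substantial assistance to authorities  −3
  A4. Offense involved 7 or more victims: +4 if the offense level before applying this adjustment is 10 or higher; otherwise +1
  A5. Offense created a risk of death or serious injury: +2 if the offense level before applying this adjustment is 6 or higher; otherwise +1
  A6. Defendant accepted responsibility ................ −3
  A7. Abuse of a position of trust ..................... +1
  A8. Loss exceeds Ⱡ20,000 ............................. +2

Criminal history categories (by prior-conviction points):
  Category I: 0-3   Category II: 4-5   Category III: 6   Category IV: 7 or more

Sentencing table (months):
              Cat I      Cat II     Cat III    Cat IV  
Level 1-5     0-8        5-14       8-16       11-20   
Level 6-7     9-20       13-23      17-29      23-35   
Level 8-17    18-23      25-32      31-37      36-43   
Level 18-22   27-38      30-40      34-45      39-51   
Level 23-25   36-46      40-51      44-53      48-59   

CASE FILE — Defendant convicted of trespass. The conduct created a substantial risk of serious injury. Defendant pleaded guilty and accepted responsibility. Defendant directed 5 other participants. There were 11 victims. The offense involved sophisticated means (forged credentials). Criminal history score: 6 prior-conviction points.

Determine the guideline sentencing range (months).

44-53 months

Base offense level for trespass: 19.
A1 applies: 19 + 3 = 22.
A2 applies: 22 + 2 = 24.
A4 applies (level before this adjustment is 24 ≥ 10, so +4): 24 + 4 = 28.
A5 applies (level before this adjustment is 28 ≥ 6, so +2): 28 + 2 = 30.
A6 applies: 30 − 3 = 27.
A7 does not apply.
Level 27 exceeds the maximum of 25; capped at 25.
Final offense level: 25.
Criminal history: 6 prior points → Category III (6).
Level 25 falls in the 23-25 band.
Grid: Level 23-25 × Category III = 44-53 months.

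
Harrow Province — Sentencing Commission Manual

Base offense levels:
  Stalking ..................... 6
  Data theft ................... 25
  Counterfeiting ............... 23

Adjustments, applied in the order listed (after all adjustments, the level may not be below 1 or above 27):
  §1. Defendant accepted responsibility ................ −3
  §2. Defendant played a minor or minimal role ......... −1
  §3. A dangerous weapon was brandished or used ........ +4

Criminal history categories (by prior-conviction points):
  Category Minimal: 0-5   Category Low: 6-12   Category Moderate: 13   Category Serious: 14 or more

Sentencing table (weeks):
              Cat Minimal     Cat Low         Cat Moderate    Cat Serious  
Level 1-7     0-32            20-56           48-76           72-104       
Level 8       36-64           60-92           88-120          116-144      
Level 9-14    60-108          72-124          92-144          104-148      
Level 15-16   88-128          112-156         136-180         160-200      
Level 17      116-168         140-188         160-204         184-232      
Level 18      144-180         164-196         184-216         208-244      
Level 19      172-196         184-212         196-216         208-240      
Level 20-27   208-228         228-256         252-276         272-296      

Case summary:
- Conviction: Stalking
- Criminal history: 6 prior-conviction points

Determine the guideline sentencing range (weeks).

20-56 weeks

Base offense level for stalking: 6.
Final offense level: 6.
Criminal history: 6 prior points → Category Low (6-12).
Level 6 falls in the 1-7 band.
Grid: Level 1-7 × Category Low = 20-56 weeks.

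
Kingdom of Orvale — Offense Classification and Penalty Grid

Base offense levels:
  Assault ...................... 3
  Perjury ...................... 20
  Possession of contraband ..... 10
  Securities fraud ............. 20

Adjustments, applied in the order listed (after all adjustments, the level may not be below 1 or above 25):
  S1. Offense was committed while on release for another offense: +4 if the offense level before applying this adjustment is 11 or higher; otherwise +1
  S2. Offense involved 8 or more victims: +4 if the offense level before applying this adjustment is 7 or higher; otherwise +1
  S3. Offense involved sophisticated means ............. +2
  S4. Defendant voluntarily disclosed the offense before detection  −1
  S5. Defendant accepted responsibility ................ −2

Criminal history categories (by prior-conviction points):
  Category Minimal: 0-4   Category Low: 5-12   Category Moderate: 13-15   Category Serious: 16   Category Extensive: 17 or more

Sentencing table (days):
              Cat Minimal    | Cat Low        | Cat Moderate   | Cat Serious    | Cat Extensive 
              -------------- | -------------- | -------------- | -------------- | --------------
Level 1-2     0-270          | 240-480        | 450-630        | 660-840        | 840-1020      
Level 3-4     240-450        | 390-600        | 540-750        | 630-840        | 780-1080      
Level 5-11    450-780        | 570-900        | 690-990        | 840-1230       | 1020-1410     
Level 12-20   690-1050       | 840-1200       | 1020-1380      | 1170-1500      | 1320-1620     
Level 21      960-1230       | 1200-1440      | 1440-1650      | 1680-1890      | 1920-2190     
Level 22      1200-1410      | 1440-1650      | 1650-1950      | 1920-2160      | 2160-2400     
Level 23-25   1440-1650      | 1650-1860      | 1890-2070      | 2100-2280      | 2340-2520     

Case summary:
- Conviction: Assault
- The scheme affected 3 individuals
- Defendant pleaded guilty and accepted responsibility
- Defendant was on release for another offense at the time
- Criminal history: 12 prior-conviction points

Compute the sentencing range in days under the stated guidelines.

240-480 days

Base offense level for assault: 3.
S1 applies (level before this adjustment is 3 < 11, so +1): 3 + 1 = 4.
S2 does not apply.
S4 does not apply.
S5 applies: 4 − 2 = 2.
Final offense level: 2.
Criminal history: 12 prior points → Category Low (5-12).
Level 2 falls in the 1-2 band.
Grid: Level 1-2 × Category Low = 240-480 days.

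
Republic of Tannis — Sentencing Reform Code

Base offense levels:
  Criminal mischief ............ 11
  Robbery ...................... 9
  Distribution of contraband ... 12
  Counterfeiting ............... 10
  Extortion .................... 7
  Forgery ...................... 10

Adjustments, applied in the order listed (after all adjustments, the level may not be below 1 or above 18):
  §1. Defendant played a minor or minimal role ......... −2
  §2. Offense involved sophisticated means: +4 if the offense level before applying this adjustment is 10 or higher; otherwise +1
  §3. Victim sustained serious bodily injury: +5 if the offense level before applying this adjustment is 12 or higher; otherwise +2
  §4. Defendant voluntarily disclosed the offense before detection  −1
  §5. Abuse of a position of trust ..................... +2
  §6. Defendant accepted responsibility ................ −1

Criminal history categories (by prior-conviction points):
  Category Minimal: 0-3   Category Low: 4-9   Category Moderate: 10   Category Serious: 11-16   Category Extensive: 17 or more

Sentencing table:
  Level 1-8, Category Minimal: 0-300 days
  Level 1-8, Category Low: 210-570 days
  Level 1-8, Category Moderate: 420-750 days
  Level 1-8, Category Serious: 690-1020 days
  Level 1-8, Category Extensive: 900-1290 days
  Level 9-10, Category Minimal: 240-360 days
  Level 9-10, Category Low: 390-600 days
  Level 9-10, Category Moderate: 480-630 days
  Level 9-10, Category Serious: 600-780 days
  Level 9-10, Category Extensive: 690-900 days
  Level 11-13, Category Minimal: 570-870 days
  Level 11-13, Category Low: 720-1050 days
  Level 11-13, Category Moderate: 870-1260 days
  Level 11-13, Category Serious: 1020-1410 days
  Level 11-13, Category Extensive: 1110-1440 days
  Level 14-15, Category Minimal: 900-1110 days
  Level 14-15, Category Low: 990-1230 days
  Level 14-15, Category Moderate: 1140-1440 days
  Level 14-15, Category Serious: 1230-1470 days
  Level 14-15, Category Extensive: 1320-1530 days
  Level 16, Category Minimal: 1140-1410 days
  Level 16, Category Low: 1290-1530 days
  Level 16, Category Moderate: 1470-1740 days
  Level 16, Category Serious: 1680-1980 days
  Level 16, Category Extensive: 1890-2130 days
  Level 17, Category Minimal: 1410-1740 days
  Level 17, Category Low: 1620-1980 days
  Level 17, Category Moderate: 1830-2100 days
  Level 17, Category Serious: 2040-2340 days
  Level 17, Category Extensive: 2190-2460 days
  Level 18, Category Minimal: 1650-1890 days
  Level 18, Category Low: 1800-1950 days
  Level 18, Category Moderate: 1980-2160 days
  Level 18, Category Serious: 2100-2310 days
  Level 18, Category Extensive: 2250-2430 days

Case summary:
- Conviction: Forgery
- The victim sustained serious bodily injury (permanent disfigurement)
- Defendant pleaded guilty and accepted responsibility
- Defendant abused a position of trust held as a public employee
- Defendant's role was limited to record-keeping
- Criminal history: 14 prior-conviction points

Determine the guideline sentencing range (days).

1020-1410 days

Base offense level for forgery: 10.
§1 applies: 10 − 2 = 8.
§3 applies (level before this adjustment is 8 < 12, so +2): 8 + 2 = 10.
§5 applies: 10 + 2 = 12.
§6 applies: 12 − 1 = 11.
Final offense level: 11.
Criminal history: 14 prior points → Category Serious (11-16).
Level 11 falls in the 11-13 band.
Grid: Level 11-13 × Category Serious = 1020-1410 days.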